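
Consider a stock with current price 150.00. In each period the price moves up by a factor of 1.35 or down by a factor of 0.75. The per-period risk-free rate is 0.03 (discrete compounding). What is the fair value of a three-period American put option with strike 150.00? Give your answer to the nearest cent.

26.36

Risk-neutral probability p = (1 + 0.03 − 0.75)/(1.35 − 0.75) = 0.2800/0.6000 = 0.4667
Terminal stock prices: S_uuu = 369.1, S_uud = 205, S_udd = 113.9, S_ddd = 63.28
Terminal payoffs (K − S): max(-219.1, 0) = 0, max(-55.03, 0) = 0, max(36.09, 0) = 36.09, max(86.72, 0) = 86.72
Node uu (S = 273.4): continuation = 1/1.03·[0.4667·0.0000 + 0.5333·0.0000] = 0.0000; exercise value = 0.0000 ≤ continuation, so V_uu = 0.0000
Node ud (S = 151.9): continuation = 1/1.03·[0.4667·0.0000 + 0.5333·36.0938] = 18.6893; exercise value = 0.0000 ≤ continuation, so V_ud = 18.6893
Node dd (S = 84.38): continuation = 1/1.03·[0.4667·36.0938 + 0.5333·86.7188] = 61.2561; exercise value = 65.6250 > continuation, so V_dd = 65.6250 (exercise)
Node u (S = 202.5): continuation = 1/1.03·[0.4667·0.0000 + 0.5333·18.6893] = 9.6773; exercise value = 0.0000 ≤ continuation, so V_u = 9.6773
Node d (S = 112.5): continuation = 1/1.03·[0.4667·18.6893 + 0.5333·65.6250] = 42.4482; exercise value = 37.5000 ≤ continuation, so V_d = 42.4482
Node 0 (S = 150): continuation = 1/1.03·[0.4667·9.6773 + 0.5333·42.4482] = 26.3642; exercise value = 0.0000 ≤ continuation, so V_0 = 26.3642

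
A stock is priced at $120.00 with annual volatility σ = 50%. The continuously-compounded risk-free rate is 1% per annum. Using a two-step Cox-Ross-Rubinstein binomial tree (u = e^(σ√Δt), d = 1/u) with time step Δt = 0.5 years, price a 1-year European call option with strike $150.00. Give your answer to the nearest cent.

$16.27

CRR parameters: u = e^(σ√Δt) = e^(0.5·√0.5) = 1.4241, d = 1/u = 0.7022
Per-period rate: rΔt = 0.01·0.5 = 0.005, so R = e^0.005 = 1.0050
Risk-neutral probability p = (e^0.005 − 0.7022)/(1.4241 − 0.7022) = 0.3028/0.7219 = 0.4195
Terminal stock prices: S_uu = 243.4, S_ud = 120, S_dd = 59.17
Terminal payoffs (S − K): max(93.37, 0) = 93.37, max(-30, 0) = 0, max(-90.83, 0) = 0
Node u (S = 170.9): V_u = e^(−0.005)·[0.4195·93.3738 + 0.5805·0.0000] = 38.9716
Node d (S = 84.26): V_d = e^(−0.005)·[0.4195·0.0000 + 0.5805·0.0000] = 0.0000
Node 0 (S = 120): V_0 = e^(−0.005)·[0.4195·38.9716 + 0.5805·0.0000] = 16.2657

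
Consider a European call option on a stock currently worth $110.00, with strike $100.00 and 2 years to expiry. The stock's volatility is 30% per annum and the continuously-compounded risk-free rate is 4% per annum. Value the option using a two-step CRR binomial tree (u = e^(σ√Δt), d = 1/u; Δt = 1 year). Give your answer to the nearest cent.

$27.11

CRR parameters: u = e^(σ√Δt) = e^(0.3·√1) = 1.3499, d = 1/u = 0.7408
Per-period rate: rΔt = 0.04·1 = 0.04, so R = e^0.04 = 1.0408
Risk-neutral probability p = (e^0.04 − 0.7408)/(1.3499 − 0.7408) = 0.3000/0.6090 = 0.4926
Terminal stock prices: S_uu = 200.4, S_ud = 110, S_dd = 60.37
Terminal payoffs (S − K): max(100.4, 0) = 100.4, max(10, 0) = 10, max(-39.63, 0) = 0
Node u (S = 148.5): V_u = e^(−0.04)·[0.4926·100.4331 + 0.5074·10.0000] = 52.4055
Node d (S = 81.49): V_d = e^(−0.04)·[0.4926·10.0000 + 0.5074·0.0000] = 4.7325
Node 0 (S = 110): V_0 = e^(−0.04)·[0.4926·52.4055 + 0.5074·4.7325] = 27.1083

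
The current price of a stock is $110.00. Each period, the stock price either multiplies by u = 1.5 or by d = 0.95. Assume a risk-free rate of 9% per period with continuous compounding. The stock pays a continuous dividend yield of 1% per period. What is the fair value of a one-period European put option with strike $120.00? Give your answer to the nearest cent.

$10.73

Per-period risk-free factor R = e^0.09 = 1.0942; dividend-adjusted growth = e^(0.09−0.01) = 1.0833.
Risk-neutral probability p = (1.0833 − 0.95)/(1.5 − 0.95) = 0.1333/0.5500 = 0.2423
Terminal stock prices: S_u = 165, S_d = 104.5
Terminal payoffs (K − S): max(-45, 0) = 0, max(15.5, 0) = 15.5
Node 0 (S = 110): V_0 = e^(−0.09)·[0.2423·0.0000 + 0.7577·15.5000] = 10.7330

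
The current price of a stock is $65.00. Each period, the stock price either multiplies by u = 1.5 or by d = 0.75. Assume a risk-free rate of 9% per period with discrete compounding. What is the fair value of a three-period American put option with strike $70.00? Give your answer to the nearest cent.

$12.24

Risk-neutral probability p = (1 + 0.09 − 0.75)/(1.5 − 0.75) = 0.3400/0.7500 = 0.4533
Terminal stock prices: S_uuu = 219.4, S_uud = 109.7, S_udd = 54.84, S_ddd = 27.42
Terminal payoffs (K − S): max(-149.4, 0) = 0, max(-39.69, 0) = 0, max(15.16, 0) = 15.16, max(42.58, 0) = 42.58
Node uu (S = 146.2): continuation = 1/1.09·[0.4533·0.0000 + 0.5467·0.0000] = 0.0000; exercise value = 0.0000 ≤ continuation, so V_uu = 0.0000
Node ud (S = 73.12): continuation = 1/1.09·[0.4533·0.0000 + 0.5467·15.1562] = 7.6013; exercise value = 0.0000 ≤ continuation, so V_ud = 7.6013
Node dd (S = 36.56): continuation = 1/1.09·[0.4533·15.1562 + 0.5467·42.5781] = 27.6577; exercise value = 33.4375 > continuation, so V_dd = 33.4375 (exercise)
Node u (S = 97.5): continuation = 1/1.09·[0.4533·0.0000 + 0.5467·7.6013] = 3.8123; exercise value = 0.0000 ≤ continuation, so V_u = 3.8123
Node d (S = 48.75): continuation = 1/1.09·[0.4533·7.6013 + 0.5467·33.4375] = 19.9313; exercise value = 21.2500 > continuation, so V_d = 21.2500 (exercise)
Node 0 (S = 65): continuation = 1/1.09·[0.4533·3.8123 + 0.5467·21.2500] = 12.2430; exercise value = 5.0000 ≤ continuation, so V_0 = 12.2430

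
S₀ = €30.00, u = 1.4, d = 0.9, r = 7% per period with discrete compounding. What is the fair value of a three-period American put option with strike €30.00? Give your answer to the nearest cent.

€2.17

Risk-neutral probability p = (1 + 0.07 − 0.9)/(1.4 − 0.9) = 0.1700/0.5000 = 0.3400
Terminal stock prices: S_uuu = 82.32, S_uud = 52.92, S_udd = 34.02, S_ddd = 21.87
Terminal payoffs (K − S): max(-52.32, 0) = 0, max(-22.92, 0) = 0, max(-4.02, 0) = 0, max(8.13, 0) = 8.13
Node uu (S = 58.8): continuation = 1/1.07·[0.3400·0.0000 + 0.6600·0.0000] = 0.0000; exercise value = 0.0000 ≤ continuation, so V_uu = 0.0000
Node ud (S = 37.8): continuation = 1/1.07·[0.3400·0.0000 + 0.6600·0.0000] = 0.0000; exercise value = 0.0000 ≤ continuation, so V_ud = 0.0000
Node dd (S = 24.3): continuation = 1/1.07·[0.3400·0.0000 + 0.6600·8.1300] = 5.0148; exercise value = 5.7000 > continuation, so V_dd = 5.7000 (exercise)
Node u (S = 42): continuation = 1/1.07·[0.3400·0.0000 + 0.6600·0.0000] = 0.0000; exercise value = 0.0000 ≤ continuation, so V_u = 0.0000
Node d (S = 27): continuation = 1/1.07·[0.3400·0.0000 + 0.6600·5.7000] = 3.5159; exercise value = 3.0000 ≤ continuation, so V_d = 3.5159
Node 0 (S = 30): continuation = 1/1.07·[0.3400·0.0000 + 0.6600·3.5159] = 2.1687; exercise value = 0.0000 ≤ continuation, so V_0 = 2.1687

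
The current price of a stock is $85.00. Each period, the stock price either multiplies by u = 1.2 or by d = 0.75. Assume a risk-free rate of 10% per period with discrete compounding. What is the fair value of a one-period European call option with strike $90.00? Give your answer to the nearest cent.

$8.48

Risk-neutral probability p = (1 + 0.1 − 0.75)/(1.2 − 0.75) = 0.3500/0.4500 = 0.7778
Terminal stock prices: S_u = 102, S_d = 63.75
Terminal payoffs (S − K): max(12, 0) = 12, max(-26.25, 0) = 0
Node 0 (S = 85): V_0 = 1/1.1·[0.7778·12.0000 + 0.2222·0.0000] = 8.4848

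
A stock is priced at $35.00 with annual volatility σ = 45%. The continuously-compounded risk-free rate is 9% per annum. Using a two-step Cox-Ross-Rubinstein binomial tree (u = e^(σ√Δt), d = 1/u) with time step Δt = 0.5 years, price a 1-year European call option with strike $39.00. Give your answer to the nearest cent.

$6.01

CRR parameters: u = e^(σ√Δt) = e^(0.45·√0.5) = 1.3746, d = 1/u = 0.7275
Per-period rate: rΔt = 0.09·0.5 = 0.045, so R = e^0.045 = 1.0460
Risk-neutral probability p = (e^0.045 − 0.7275)/(1.3746 − 0.7275) = 0.3186/0.6472 = 0.4922
Terminal stock prices: S_uu = 66.14, S_ud = 35, S_dd = 18.52
Terminal payoffs (S − K): max(27.14, 0) = 27.14, max(-4, 0) = 0, max(-20.48, 0) = 0
Node u (S = 48.11): V_u = e^(−0.045)·[0.4922·27.1380 + 0.5078·0.0000] = 12.7705
Node d (S = 25.46): V_d = e^(−0.045)·[0.4922·0.0000 + 0.5078·0.0000] = 0.0000
Node 0 (S = 35): V_0 = e^(−0.045)·[0.4922·12.7705 + 0.5078·0.0000] = 6.0095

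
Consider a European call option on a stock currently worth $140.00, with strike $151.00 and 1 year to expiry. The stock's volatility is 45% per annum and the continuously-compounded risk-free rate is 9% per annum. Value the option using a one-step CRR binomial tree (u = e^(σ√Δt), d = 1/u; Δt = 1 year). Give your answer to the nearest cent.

$30.74

CRR parameters: u = e^(σ√Δt) = e^(0.45·√1) = 1.5683, d = 1/u = 0.6376
Per-period rate: rΔt = 0.09·1 = 0.09, so R = e^0.09 = 1.0942
Risk-neutral probability p = (e^0.09 − 0.6376)/(1.5683 − 0.6376) = 0.4565/0.9307 = 0.4905
Terminal stock prices: S_u = 219.6, S_d = 89.27
Terminal payoffs (S − K): max(68.56, 0) = 68.56, max(-61.73, 0) = 0
Node 0 (S = 140): V_0 = e^(−0.09)·[0.4905·68.5637 + 0.5095·0.0000] = 30.7390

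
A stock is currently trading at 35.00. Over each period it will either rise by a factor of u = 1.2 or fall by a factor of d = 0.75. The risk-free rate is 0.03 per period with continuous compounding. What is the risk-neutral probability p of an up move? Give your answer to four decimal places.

Risk-neutral probability p = (e^0.03 − 0.75)/(1.2 − 0.75) = 0.2805/0.4500 = 0.6232

p = 0.6232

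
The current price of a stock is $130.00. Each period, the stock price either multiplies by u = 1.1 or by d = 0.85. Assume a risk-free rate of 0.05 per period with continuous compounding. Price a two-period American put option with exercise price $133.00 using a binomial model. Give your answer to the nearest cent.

$5.80

Risk-neutral probability p = (e^0.05 − 0.85)/(1.1 − 0.85) = 0.2013/0.2500 = 0.8051
Terminal stock prices: S_uu = 157.3, S_ud = 121.5, S_dd = 93.92
Terminal payoffs (K − S): max(-24.3, 0) = 0, max(11.45, 0) = 11.45, max(39.08, 0) = 39.08
Node u (S = 143): continuation = e^(−0.05)·[0.8051·0.0000 + 0.1949·11.4500] = 2.1229; exercise value = 0.0000 ≤ continuation, so V_u = 2.1229
Node d (S = 110.5): continuation = e^(−0.05)·[0.8051·11.4500 + 0.1949·39.0750] = 16.0135; exercise value = 22.5000 > continuation, so V_d = 22.5000 (exercise)
Node 0 (S = 130): continuation = e^(−0.05)·[0.8051·2.1229 + 0.1949·22.5000] = 5.7975; exercise value = 3.0000 ≤ continuation, so V_0 = 5.7975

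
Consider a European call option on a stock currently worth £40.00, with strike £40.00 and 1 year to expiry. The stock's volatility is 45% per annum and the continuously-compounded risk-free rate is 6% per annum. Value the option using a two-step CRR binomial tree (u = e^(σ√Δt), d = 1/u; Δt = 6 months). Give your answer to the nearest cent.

£7.35

CRR parameters: u = e^(σ√Δt) = e^(0.45·√0.5) = 1.3746, d = 1/u = 0.7275
Per-period rate: rΔt = 0.06·0.5 = 0.03, so R = e^0.03 = 1.0305
Risk-neutral probability p = (e^0.03 − 0.7275)/(1.3746 − 0.7275) = 0.3030/0.6472 = 0.4682
Terminal stock prices: S_uu = 75.59, S_ud = 40, S_dd = 21.17
Terminal payoffs (S − K): max(35.59, 0) = 35.59, max(0, 0) = 0, max(-18.83, 0) = 0
Node u (S = 54.99): V_u = e^(−0.03)·[0.4682·35.5863 + 0.5318·0.0000] = 16.1681
Node d (S = 29.1): V_d = e^(−0.03)·[0.4682·0.0000 + 0.5318·0.0000] = 0.0000
Node 0 (S = 40): V_0 = e^(−0.03)·[0.4682·16.1681 + 0.5318·0.0000] = 7.3457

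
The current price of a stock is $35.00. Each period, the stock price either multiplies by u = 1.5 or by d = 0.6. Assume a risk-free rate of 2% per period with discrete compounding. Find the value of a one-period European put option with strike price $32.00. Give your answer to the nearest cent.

$5.75

Risk-neutral probability p = (1 + 0.02 − 0.6)/(1.5 − 0.6) = 0.4200/0.9000 = 0.4667
Terminal stock prices: S_u = 52.5, S_d = 21
Terminal payoffs (K − S): max(-20.5, 0) = 0, max(11, 0) = 11
Node 0 (S = 35): V_0 = 1/1.02·[0.4667·0.0000 + 0.5333·11.0000] = 5.7516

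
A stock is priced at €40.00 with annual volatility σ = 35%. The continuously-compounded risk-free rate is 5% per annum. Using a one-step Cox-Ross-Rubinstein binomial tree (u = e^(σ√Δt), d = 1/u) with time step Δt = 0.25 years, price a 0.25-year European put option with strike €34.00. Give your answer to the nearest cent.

CRR parameters: u = e^(σ√Δt) = e^(0.35·√0.25) = 1.1912, d = 1/u = 0.8395
Per-period rate: rΔt = 0.05·0.25 = 0.0125, so R = e^0.0125 = 1.0126
Risk-neutral probability p = (e^0.0125 − 0.8395)/(1.1912 − 0.8395) = 0.1731/0.3518 = 0.4921
Terminal stock prices: S_u = 47.65, S_d = 33.58
Terminal payoffs (K − S): max(-13.65, 0) = 0, max(0.4217, 0) = 0.4217
Node 0 (S = 40): V_0 = e^(−0.0125)·[0.4921·0.0000 + 0.5079·0.4217] = 0.2115

€0.21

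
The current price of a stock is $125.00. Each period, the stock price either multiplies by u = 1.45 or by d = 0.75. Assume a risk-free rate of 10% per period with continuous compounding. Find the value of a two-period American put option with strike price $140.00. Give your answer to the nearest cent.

Risk-neutral probability p = (e^0.1 − 0.75)/(1.45 − 0.75) = 0.3552/0.7000 = 0.5074
Terminal stock prices: S_uu = 262.8, S_ud = 135.9, S_dd = 70.31
Terminal payoffs (K − S): max(-122.8, 0) = 0, max(4.062, 0) = 4.062, max(69.69, 0) = 69.69
Node u (S = 181.2): continuation = e^(−0.1)·[0.5074·0.0000 + 0.4926·4.0625] = 1.8108; exercise value = 0.0000 ≤ continuation, so V_u = 1.8108
Node d (S = 93.75): continuation = e^(−0.1)·[0.5074·4.0625 + 0.4926·69.6875] = 32.9272; exercise value = 46.2500 > continuation, so V_d = 46.2500 (exercise)
Node 0 (S = 125): continuation = e^(−0.1)·[0.5074·1.8108 + 0.4926·46.2500] = 21.4466; exercise value = 15.0000 ≤ continuation, so V_0 = 21.4466

$21.45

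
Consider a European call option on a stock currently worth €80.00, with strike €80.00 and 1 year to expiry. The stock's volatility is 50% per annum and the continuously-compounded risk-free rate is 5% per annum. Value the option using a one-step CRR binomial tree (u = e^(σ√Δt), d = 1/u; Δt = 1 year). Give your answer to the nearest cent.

CRR parameters: u = e^(σ√Δt) = e^(0.5·√1) = 1.6487, d = 1/u = 0.6065
Per-period rate: rΔt = 0.05·1 = 0.05, so R = e^0.05 = 1.0513
Risk-neutral probability p = (e^0.05 − 0.6065)/(1.6487 − 0.6065) = 0.4447/1.0422 = 0.4267
Terminal stock prices: S_u = 131.9, S_d = 48.52
Terminal payoffs (S − K): max(51.9, 0) = 51.9, max(-31.48, 0) = 0
Node 0 (S = 80): V_0 = e^(−0.05)·[0.4267·51.8977 + 0.5733·0.0000] = 21.0665

€21.07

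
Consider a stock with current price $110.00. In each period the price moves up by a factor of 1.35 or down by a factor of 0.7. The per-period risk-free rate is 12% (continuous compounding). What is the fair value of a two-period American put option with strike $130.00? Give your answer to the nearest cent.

$20.70

Risk-neutral probability p = (e^0.12 − 0.7)/(1.35 − 0.7) = 0.4275/0.6500 = 0.6577
Terminal stock prices: S_uu = 200.5, S_ud = 103.9, S_dd = 53.9
Terminal payoffs (K − S): max(-70.48, 0) = 0, max(26.05, 0) = 26.05, max(76.1, 0) = 76.1
Node u (S = 148.5): continuation = e^(−0.12)·[0.6577·0.0000 + 0.3423·26.0500] = 7.9089; exercise value = 0.0000 ≤ continuation, so V_u = 7.9089
Node d (S = 77): continuation = e^(−0.12)·[0.6577·26.0500 + 0.3423·76.1000] = 38.2997; exercise value = 53.0000 > continuation, so V_d = 53.0000 (exercise)
Node 0 (S = 110): continuation = e^(−0.12)·[0.6577·7.9089 + 0.3423·53.0000] = 20.7044; exercise value = 20.0000 ≤ continuation, so V_0 = 20.7044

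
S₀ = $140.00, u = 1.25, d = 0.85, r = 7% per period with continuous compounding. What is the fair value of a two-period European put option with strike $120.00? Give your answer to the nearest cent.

Risk-neutral probability p = (e^0.07 − 0.85)/(1.25 − 0.85) = 0.2225/0.4000 = 0.5563
Terminal stock prices: S_uu = 218.8, S_ud = 148.8, S_dd = 101.1
Terminal payoffs (K − S): max(-98.75, 0) = 0, max(-28.75, 0) = 0, max(18.85, 0) = 18.85
Node u (S = 175): V_u = e^(−0.07)·[0.5563·0.0000 + 0.4437·0.0000] = 0.0000
Node d (S = 119): V_d = e^(−0.07)·[0.5563·0.0000 + 0.4437·18.8500] = 7.7988
Node 0 (S = 140): V_0 = e^(−0.07)·[0.5563·0.0000 + 0.4437·7.7988] = 3.2266

$3.23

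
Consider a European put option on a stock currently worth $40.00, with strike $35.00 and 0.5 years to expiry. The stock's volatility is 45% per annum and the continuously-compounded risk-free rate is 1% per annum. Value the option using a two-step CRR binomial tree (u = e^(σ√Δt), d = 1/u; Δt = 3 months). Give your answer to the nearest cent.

$2.86

CRR parameters: u = e^(σ√Δt) = e^(0.45·√0.25) = 1.2523, d = 1/u = 0.7985
Per-period rate: rΔt = 0.01·0.25 = 0.0025, so R = e^0.0025 = 1.0025
Risk-neutral probability p = (e^0.0025 − 0.7985)/(1.2523 − 0.7985) = 0.2040/0.4538 = 0.4495
Terminal stock prices: S_uu = 62.73, S_ud = 40, S_dd = 25.51
Terminal payoffs (K − S): max(-27.73, 0) = 0, max(-5, 0) = 0, max(9.495, 0) = 9.495
Node u (S = 50.09): V_u = e^(−0.0025)·[0.4495·0.0000 + 0.5505·0.0000] = 0.0000
Node d (S = 31.94): V_d = e^(−0.0025)·[0.4495·0.0000 + 0.5505·9.4949] = 5.2139
Node 0 (S = 40): V_0 = e^(−0.0025)·[0.4495·0.0000 + 0.5505·5.2139] = 2.8631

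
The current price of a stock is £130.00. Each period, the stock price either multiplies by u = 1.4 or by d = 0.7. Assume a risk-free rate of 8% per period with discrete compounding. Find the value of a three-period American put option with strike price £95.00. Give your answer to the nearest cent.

Risk-neutral probability p = (1 + 0.08 − 0.7)/(1.4 − 0.7) = 0.3800/0.7000 = 0.5429
Terminal stock prices: S_uuu = 356.7, S_uud = 178.4, S_udd = 89.18, S_ddd = 44.59
Terminal payoffs (K − S): max(-261.7, 0) = 0, max(-83.36, 0) = 0, max(5.82, 0) = 5.82, max(50.41, 0) = 50.41
Node uu (S = 254.8): continuation = 1/1.08·[0.5429·0.0000 + 0.4571·0.0000] = 0.0000; exercise value = 0.0000 ≤ continuation, so V_uu = 0.0000
Node ud (S = 127.4): continuation = 1/1.08·[0.5429·0.0000 + 0.4571·5.8200] = 2.4635; exercise value = 0.0000 ≤ continuation, so V_ud = 2.4635
Node dd (S = 63.7): continuation = 1/1.08·[0.5429·5.8200 + 0.4571·50.4100] = 24.2630; exercise value = 31.3000 > continuation, so V_dd = 31.3000 (exercise)
Node u (S = 182): continuation = 1/1.08·[0.5429·0.0000 + 0.4571·2.4635] = 1.0427; exercise value = 0.0000 ≤ continuation, so V_u = 1.0427
Node d (S = 91): continuation = 1/1.08·[0.5429·2.4635 + 0.4571·31.3000] = 14.4869; exercise value = 4.0000 ≤ continuation, so V_d = 14.4869
Node 0 (S = 130): continuation = 1/1.08·[0.5429·1.0427 + 0.4571·14.4869] = 6.6562; exercise value = 0.0000 ≤ continuation, so V_0 = 6.6562

£6.66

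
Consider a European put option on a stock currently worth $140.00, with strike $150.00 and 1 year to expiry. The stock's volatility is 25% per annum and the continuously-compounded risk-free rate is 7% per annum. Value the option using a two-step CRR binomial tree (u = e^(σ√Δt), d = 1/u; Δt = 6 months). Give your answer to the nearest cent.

$14.10

CRR parameters: u = e^(σ√Δt) = e^(0.25·√0.5) = 1.1934, d = 1/u = 0.8380
Per-period rate: rΔt = 0.07·0.5 = 0.035, so R = e^0.035 = 1.0356
Risk-neutral probability p = (e^0.035 − 0.8380)/(1.1934 − 0.8380) = 0.1977/0.3554 = 0.5561
Terminal stock prices: S_uu = 199.4, S_ud = 140, S_dd = 98.31
Terminal payoffs (K − S): max(-49.38, 0) = 0, max(10, 0) = 10, max(51.69, 0) = 51.69
Node u (S = 167.1): V_u = e^(−0.035)·[0.5561·0.0000 + 0.4439·10.0000] = 4.2859
Node d (S = 117.3): V_d = e^(−0.035)·[0.5561·10.0000 + 0.4439·51.6936] = 27.5254
Node 0 (S = 140): V_0 = e^(−0.035)·[0.5561·4.2859 + 0.4439·27.5254] = 14.0987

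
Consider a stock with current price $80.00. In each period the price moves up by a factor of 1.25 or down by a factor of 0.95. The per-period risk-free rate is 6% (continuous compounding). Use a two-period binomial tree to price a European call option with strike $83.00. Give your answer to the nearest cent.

$10.15

Risk-neutral probability p = (e^0.06 − 0.95)/(1.25 − 0.95) = 0.1118/0.3000 = 0.3728
Terminal stock prices: S_uu = 125, S_ud = 95, S_dd = 72.2
Terminal payoffs (S − K): max(42, 0) = 42, max(12, 0) = 12, max(-10.8, 0) = 0
Node u (S = 100): V_u = e^(−0.06)·[0.3728·42.0000 + 0.6272·12.0000] = 21.8335
Node d (S = 76): V_d = e^(−0.06)·[0.3728·12.0000 + 0.6272·0.0000] = 4.2129
Node 0 (S = 80): V_0 = e^(−0.06)·[0.3728·21.8335 + 0.6272·4.2129] = 10.1538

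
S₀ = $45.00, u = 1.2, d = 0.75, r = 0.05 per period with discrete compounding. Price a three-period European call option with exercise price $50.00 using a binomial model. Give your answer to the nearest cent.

$7.11

Risk-neutral probability p = (1 + 0.05 − 0.75)/(1.2 − 0.75) = 0.3000/0.4500 = 0.6667
Terminal stock prices: S_uuu = 77.76, S_uud = 48.6, S_udd = 30.38, S_ddd = 18.98
Terminal payoffs (S − K): max(27.76, 0) = 27.76, max(-1.4, 0) = 0, max(-19.62, 0) = 0, max(-31.02, 0) = 0
Node uu (S = 64.8): V_uu = 1/1.05·[0.6667·27.7600 + 0.3333·0.0000] = 17.6254
Node ud (S = 40.5): V_ud = 1/1.05·[0.6667·0.0000 + 0.3333·0.0000] = 0.0000
Node dd (S = 25.31): V_dd = 1/1.05·[0.6667·0.0000 + 0.3333·0.0000] = 0.0000
Node u (S = 54): V_u = 1/1.05·[0.6667·17.6254 + 0.3333·0.0000] = 11.1907
Node d (S = 33.75): V_d = 1/1.05·[0.6667·0.0000 + 0.3333·0.0000] = 0.0000
Node 0 (S = 45): V_0 = 1/1.05·[0.6667·11.1907 + 0.3333·0.0000] = 7.1052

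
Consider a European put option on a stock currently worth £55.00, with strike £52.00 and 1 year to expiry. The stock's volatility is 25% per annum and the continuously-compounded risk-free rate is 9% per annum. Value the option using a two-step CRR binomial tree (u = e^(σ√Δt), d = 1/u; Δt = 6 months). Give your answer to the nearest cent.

£2.10

CRR parameters: u = e^(σ√Δt) = e^(0.25·√0.5) = 1.1934, d = 1/u = 0.8380
Per-period rate: rΔt = 0.09·0.5 = 0.045, so R = e^0.045 = 1.0460
Risk-neutral probability p = (e^0.045 − 0.8380)/(1.1934 − 0.8380) = 0.2081/0.3554 = 0.5854
Terminal stock prices: S_uu = 78.33, S_ud = 55, S_dd = 38.62
Terminal payoffs (K − S): max(-26.33, 0) = 0, max(-3, 0) = 0, max(13.38, 0) = 13.38
Node u (S = 65.64): V_u = e^(−0.045)·[0.5854·0.0000 + 0.4146·0.0000] = 0.0000
Node d (S = 46.09): V_d = e^(−0.045)·[0.5854·0.0000 + 0.4146·13.3796] = 5.3027
Node 0 (S = 55): V_0 = e^(−0.045)·[0.5854·0.0000 + 0.4146·5.3027] = 2.1016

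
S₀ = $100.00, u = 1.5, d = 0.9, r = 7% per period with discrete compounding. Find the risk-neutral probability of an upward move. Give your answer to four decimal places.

p = 0.2833

Risk-neutral probability p = (1 + 0.07 − 0.9)/(1.5 − 0.9) = 0.1700/0.6000 = 0.2833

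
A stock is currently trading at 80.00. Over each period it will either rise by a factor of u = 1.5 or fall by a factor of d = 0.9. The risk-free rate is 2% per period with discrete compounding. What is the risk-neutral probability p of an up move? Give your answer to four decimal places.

Risk-neutral probability p = (1 + 0.02 − 0.9)/(1.5 − 0.9) = 0.1200/0.6000 = 0.2000

p = 0.2000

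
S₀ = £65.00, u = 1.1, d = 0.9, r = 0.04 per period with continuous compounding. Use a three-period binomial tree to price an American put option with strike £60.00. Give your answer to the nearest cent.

Risk-neutral probability p = (e^0.04 − 0.9)/(1.1 − 0.9) = 0.1408/0.2000 = 0.7041
Terminal stock prices: S_uuu = 86.52, S_uud = 70.79, S_udd = 57.92, S_ddd = 47.39
Terminal payoffs (K − S): max(-26.52, 0) = 0, max(-10.79, 0) = 0, max(2.085, 0) = 2.085, max(12.61, 0) = 12.61
Node uu (S = 78.65): continuation = e^(−0.04)·[0.7041·0.0000 + 0.2959·0.0000] = 0.0000; exercise value = 0.0000 ≤ continuation, so V_uu = 0.0000
Node ud (S = 64.35): continuation = e^(−0.04)·[0.7041·0.0000 + 0.2959·2.0850] = 0.5929; exercise value = 0.0000 ≤ continuation, so V_ud = 0.5929
Node dd (S = 52.65): continuation = e^(−0.04)·[0.7041·2.0850 + 0.2959·12.6150] = 4.9974; exercise value = 7.3500 > continuation, so V_dd = 7.3500 (exercise)
Node u (S = 71.5): continuation = e^(−0.04)·[0.7041·0.0000 + 0.2959·0.5929] = 0.1686; exercise value = 0.0000 ≤ continuation, so V_u = 0.1686
Node d (S = 58.5): continuation = e^(−0.04)·[0.7041·0.5929 + 0.2959·7.3500] = 2.4909; exercise value = 1.5000 ≤ continuation, so V_d = 2.4909
Node 0 (S = 65): continuation = e^(−0.04)·[0.7041·0.1686 + 0.2959·2.4909] = 0.8223; exercise value = 0.0000 ≤ continuation, so V_0 = 0.8223

£0.82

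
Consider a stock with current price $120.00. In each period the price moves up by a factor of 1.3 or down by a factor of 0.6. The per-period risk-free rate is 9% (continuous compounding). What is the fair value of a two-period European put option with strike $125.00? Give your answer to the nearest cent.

$16.80

Risk-neutral probability p = (e^0.09 − 0.6)/(1.3 − 0.6) = 0.4942/0.7000 = 0.7060
Terminal stock prices: S_uu = 202.8, S_ud = 93.6, S_dd = 43.2
Terminal payoffs (K − S): max(-77.8, 0) = 0, max(31.4, 0) = 31.4, max(81.8, 0) = 81.8
Node u (S = 156): V_u = e^(−0.09)·[0.7060·0.0000 + 0.2940·31.4000] = 8.4381
Node d (S = 72): V_d = e^(−0.09)·[0.7060·31.4000 + 0.2940·81.8000] = 42.2414
Node 0 (S = 120): V_0 = e^(−0.09)·[0.7060·8.4381 + 0.2940·42.2414] = 16.7958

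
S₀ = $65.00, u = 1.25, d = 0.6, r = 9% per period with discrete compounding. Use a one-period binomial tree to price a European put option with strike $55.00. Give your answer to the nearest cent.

Risk-neutral probability p = (1 + 0.09 − 0.6)/(1.25 − 0.6) = 0.4900/0.6500 = 0.7538
Terminal stock prices: S_u = 81.25, S_d = 39
Terminal payoffs (K − S): max(-26.25, 0) = 0, max(16, 0) = 16
Node 0 (S = 65): V_0 = 1/1.09·[0.7538·0.0000 + 0.2462·16.0000] = 3.6133

$3.61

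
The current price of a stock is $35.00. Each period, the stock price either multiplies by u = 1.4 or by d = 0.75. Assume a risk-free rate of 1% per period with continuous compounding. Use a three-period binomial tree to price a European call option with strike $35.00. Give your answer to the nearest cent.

Risk-neutral probability p = (e^0.01 − 0.75)/(1.4 − 0.75) = 0.2601/0.6500 = 0.4001
Terminal stock prices: S_uuu = 96.04, S_uud = 51.45, S_udd = 27.56, S_ddd = 14.77
Terminal payoffs (S − K): max(61.04, 0) = 61.04, max(16.45, 0) = 16.45, max(-7.438, 0) = 0, max(-20.23, 0) = 0
Node uu (S = 68.6): V_uu = e^(−0.01)·[0.4001·61.0400 + 0.5999·16.4500] = 33.9483
Node ud (S = 36.75): V_ud = e^(−0.01)·[0.4001·16.4500 + 0.5999·0.0000] = 6.5158
Node dd (S = 19.69): V_dd = e^(−0.01)·[0.4001·0.0000 + 0.5999·0.0000] = 0.0000
Node u (S = 49): V_u = e^(−0.01)·[0.4001·33.9483 + 0.5999·6.5158] = 17.3169
Node d (S = 26.25): V_d = e^(−0.01)·[0.4001·6.5158 + 0.5999·0.0000] = 2.5809
Node 0 (S = 35): V_0 = e^(−0.01)·[0.4001·17.3169 + 0.5999·2.5809] = 8.3921

$8.39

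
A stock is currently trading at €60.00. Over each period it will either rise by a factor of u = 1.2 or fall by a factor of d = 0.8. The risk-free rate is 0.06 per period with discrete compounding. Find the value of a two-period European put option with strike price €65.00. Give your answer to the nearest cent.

€5.90

Risk-neutral probability p = (1 + 0.06 − 0.8)/(1.2 − 0.8) = 0.2600/0.4000 = 0.6500
Terminal stock prices: S_uu = 86.4, S_ud = 57.6, S_dd = 38.4
Terminal payoffs (K − S): max(-21.4, 0) = 0, max(7.4, 0) = 7.4, max(26.6, 0) = 26.6
Node u (S = 72): V_u = 1/1.06·[0.6500·0.0000 + 0.3500·7.4000] = 2.4434
Node d (S = 48): V_d = 1/1.06·[0.6500·7.4000 + 0.3500·26.6000] = 13.3208
Node 0 (S = 60): V_0 = 1/1.06·[0.6500·2.4434 + 0.3500·13.3208] = 5.8967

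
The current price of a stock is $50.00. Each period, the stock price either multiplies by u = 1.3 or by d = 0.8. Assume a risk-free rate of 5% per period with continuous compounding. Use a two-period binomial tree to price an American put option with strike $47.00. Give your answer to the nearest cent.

Risk-neutral probability p = (e^0.05 − 0.8)/(1.3 − 0.8) = 0.2513/0.5000 = 0.5025
Terminal stock prices: S_uu = 84.5, S_ud = 52, S_dd = 32
Terminal payoffs (K − S): max(-37.5, 0) = 0, max(-5, 0) = 0, max(15, 0) = 15
Node u (S = 65): continuation = e^(−0.05)·[0.5025·0.0000 + 0.4975·0.0000] = 0.0000; exercise value = 0.0000 ≤ continuation, so V_u = 0.0000
Node d (S = 40): continuation = e^(−0.05)·[0.5025·0.0000 + 0.4975·15.0000] = 7.0979; exercise value = 7.0000 ≤ continuation, so V_d = 7.0979
Node 0 (S = 50): continuation = e^(−0.05)·[0.5025·0.0000 + 0.4975·7.0979] = 3.3587; exercise value = 0.0000 ≤ continuation, so V_0 = 3.3587

$3.36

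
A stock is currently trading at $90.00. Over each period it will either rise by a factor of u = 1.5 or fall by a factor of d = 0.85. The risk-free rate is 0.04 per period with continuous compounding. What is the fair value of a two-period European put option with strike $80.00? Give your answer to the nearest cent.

$6.90

Risk-neutral probability p = (e^0.04 − 0.85)/(1.5 − 0.85) = 0.1908/0.6500 = 0.2936
Terminal stock prices: S_uu = 202.5, S_ud = 114.8, S_dd = 65.02
Terminal payoffs (K − S): max(-122.5, 0) = 0, max(-34.75, 0) = 0, max(14.98, 0) = 14.98
Node u (S = 135): V_u = e^(−0.04)·[0.2936·0.0000 + 0.7064·0.0000] = 0.0000
Node d (S = 76.5): V_d = e^(−0.04)·[0.2936·0.0000 + 0.7064·14.9750] = 10.1642
Node 0 (S = 90): V_0 = e^(−0.04)·[0.2936·0.0000 + 0.7064·10.1642] = 6.8989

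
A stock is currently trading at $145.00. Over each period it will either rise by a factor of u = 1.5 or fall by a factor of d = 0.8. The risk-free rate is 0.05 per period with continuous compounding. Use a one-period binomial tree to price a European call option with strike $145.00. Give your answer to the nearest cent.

$24.76

Risk-neutral probability p = (e^0.05 − 0.8)/(1.5 − 0.8) = 0.2513/0.7000 = 0.3590
Terminal stock prices: S_u = 217.5, S_d = 116
Terminal payoffs (S − K): max(72.5, 0) = 72.5, max(-29, 0) = 0
Node 0 (S = 145): V_0 = e^(−0.05)·[0.3590·72.5000 + 0.6410·0.0000] = 24.7553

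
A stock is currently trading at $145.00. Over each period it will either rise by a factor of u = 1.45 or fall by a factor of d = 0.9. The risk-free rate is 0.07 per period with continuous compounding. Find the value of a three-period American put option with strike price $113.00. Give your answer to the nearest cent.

Risk-neutral probability p = (e^0.07 − 0.9)/(1.45 − 0.9) = 0.1725/0.5500 = 0.3137
Terminal stock prices: S_uuu = 442.1, S_uud = 274.4, S_udd = 170.3, S_ddd = 105.7
Terminal payoffs (K − S): max(-329.1, 0) = 0, max(-161.4, 0) = 0, max(-57.3, 0) = 0, max(7.295, 0) = 7.295
Node uu (S = 304.9): continuation = e^(−0.07)·[0.3137·0.0000 + 0.6863·0.0000] = 0.0000; exercise value = 0.0000 ≤ continuation, so V_uu = 0.0000
Node ud (S = 189.2): continuation = e^(−0.07)·[0.3137·0.0000 + 0.6863·0.0000] = 0.0000; exercise value = 0.0000 ≤ continuation, so V_ud = 0.0000
Node dd (S = 117.5): continuation = e^(−0.07)·[0.3137·0.0000 + 0.6863·7.2950] = 4.6684; exercise value = 0.0000 ≤ continuation, so V_dd = 4.6684
Node u (S = 210.2): continuation = e^(−0.07)·[0.3137·0.0000 + 0.6863·0.0000] = 0.0000; exercise value = 0.0000 ≤ continuation, so V_u = 0.0000
Node d (S = 130.5): continuation = e^(−0.07)·[0.3137·0.0000 + 0.6863·4.6684] = 2.9875; exercise value = 0.0000 ≤ continuation, so V_d = 2.9875
Node 0 (S = 145): continuation = e^(−0.07)·[0.3137·0.0000 + 0.6863·2.9875] = 1.9119; exercise value = 0.0000 ≤ continuation, so V_0 = 1.9119

$1.91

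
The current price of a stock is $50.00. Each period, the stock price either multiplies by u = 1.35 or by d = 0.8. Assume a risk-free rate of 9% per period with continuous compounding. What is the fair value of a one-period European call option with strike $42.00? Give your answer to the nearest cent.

$12.47

Risk-neutral probability p = (e^0.09 − 0.8)/(1.35 − 0.8) = 0.2942/0.5500 = 0.5349
Terminal stock prices: S_u = 67.5, S_d = 40
Terminal payoffs (S − K): max(25.5, 0) = 25.5, max(-2, 0) = 0
Node 0 (S = 50): V_0 = e^(−0.09)·[0.5349·25.5000 + 0.4651·0.0000] = 12.4651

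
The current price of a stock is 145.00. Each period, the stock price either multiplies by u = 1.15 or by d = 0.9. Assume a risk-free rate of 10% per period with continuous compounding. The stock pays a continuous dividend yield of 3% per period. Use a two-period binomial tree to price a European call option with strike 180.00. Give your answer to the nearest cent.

4.59

Per-period risk-free factor R = e^0.1 = 1.1052; dividend-adjusted growth = e^(0.1−0.03) = 1.0725.
Risk-neutral probability p = (1.0725 − 0.9)/(1.15 − 0.9) = 0.1725/0.2500 = 0.6900
Terminal stock prices: S_uu = 191.8, S_ud = 150.1, S_dd = 117.5
Terminal payoffs (S − K): max(11.76, 0) = 11.76, max(-29.92, 0) = 0, max(-62.55, 0) = 0
Node u (S = 166.8): V_u = e^(−0.1)·[0.6900·11.7625 + 0.3100·0.0000] = 7.3441
Node d (S = 130.5): V_d = e^(−0.1)·[0.6900·0.0000 + 0.3100·0.0000] = 0.0000
Node 0 (S = 145): V_0 = e^(−0.1)·[0.6900·7.3441 + 0.3100·0.0000] = 4.5854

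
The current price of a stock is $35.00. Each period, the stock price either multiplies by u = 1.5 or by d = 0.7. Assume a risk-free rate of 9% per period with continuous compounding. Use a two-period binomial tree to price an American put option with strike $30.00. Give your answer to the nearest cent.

$2.76

Risk-neutral probability p = (e^0.09 − 0.7)/(1.5 − 0.7) = 0.3942/0.8000 = 0.4927
Terminal stock prices: S_uu = 78.75, S_ud = 36.75, S_dd = 17.15
Terminal payoffs (K − S): max(-48.75, 0) = 0, max(-6.75, 0) = 0, max(12.85, 0) = 12.85
Node u (S = 52.5): continuation = e^(−0.09)·[0.4927·0.0000 + 0.5073·0.0000] = 0.0000; exercise value = 0.0000 ≤ continuation, so V_u = 0.0000
Node d (S = 24.5): continuation = e^(−0.09)·[0.4927·0.0000 + 0.5073·12.8500] = 5.9575; exercise value = 5.5000 ≤ continuation, so V_d = 5.9575
Node 0 (S = 35): continuation = e^(−0.09)·[0.4927·0.0000 + 0.5073·5.9575] = 2.7620; exercise value = 0.0000 ≤ continuation, so V_0 = 2.7620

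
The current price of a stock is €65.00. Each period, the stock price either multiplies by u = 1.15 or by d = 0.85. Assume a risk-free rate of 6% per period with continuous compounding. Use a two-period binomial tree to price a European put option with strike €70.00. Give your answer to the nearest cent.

€4.14

Risk-neutral probability p = (e^0.06 − 0.85)/(1.15 − 0.85) = 0.2118/0.3000 = 0.7061
Terminal stock prices: S_uu = 85.96, S_ud = 63.54, S_dd = 46.96
Terminal payoffs (K − S): max(-15.96, 0) = 0, max(6.462, 0) = 6.462, max(23.04, 0) = 23.04
Node u (S = 74.75): V_u = e^(−0.06)·[0.7061·0.0000 + 0.2939·6.4625] = 1.7886
Node d (S = 55.25): V_d = e^(−0.06)·[0.7061·6.4625 + 0.2939·23.0375] = 10.6735
Node 0 (S = 65): V_0 = e^(−0.06)·[0.7061·1.7886 + 0.2939·10.6735] = 4.1435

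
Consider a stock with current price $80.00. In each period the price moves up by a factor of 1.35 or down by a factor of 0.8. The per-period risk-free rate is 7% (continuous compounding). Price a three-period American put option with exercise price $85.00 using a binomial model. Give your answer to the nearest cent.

$11.50

Risk-neutral probability p = (e^0.07 − 0.8)/(1.35 − 0.8) = 0.2725/0.5500 = 0.4955
Terminal stock prices: S_uuu = 196.8, S_uud = 116.6, S_udd = 69.12, S_ddd = 40.96
Terminal payoffs (K − S): max(-111.8, 0) = 0, max(-31.64, 0) = 0, max(15.88, 0) = 15.88, max(44.04, 0) = 44.04
Node uu (S = 145.8): continuation = e^(−0.07)·[0.4955·0.0000 + 0.5045·0.0000] = 0.0000; exercise value = 0.0000 ≤ continuation, so V_uu = 0.0000
Node ud (S = 86.4): continuation = e^(−0.07)·[0.4955·0.0000 + 0.5045·15.8800] = 7.4703; exercise value = 0.0000 ≤ continuation, so V_ud = 7.4703
Node dd (S = 51.2): continuation = e^(−0.07)·[0.4955·15.8800 + 0.5045·44.0400] = 28.0535; exercise value = 33.8000 > continuation, so V_dd = 33.8000 (exercise)
Node u (S = 108): continuation = e^(−0.07)·[0.4955·0.0000 + 0.5045·7.4703] = 3.5142; exercise value = 0.0000 ≤ continuation, so V_u = 3.5142
Node d (S = 64): continuation = e^(−0.07)·[0.4955·7.4703 + 0.5045·33.8000] = 19.3513; exercise value = 21.0000 > continuation, so V_d = 21.0000 (exercise)
Node 0 (S = 80): continuation = e^(−0.07)·[0.4955·3.5142 + 0.5045·21.0000] = 11.5023; exercise value = 5.0000 ≤ continuation, so V_0 = 11.5023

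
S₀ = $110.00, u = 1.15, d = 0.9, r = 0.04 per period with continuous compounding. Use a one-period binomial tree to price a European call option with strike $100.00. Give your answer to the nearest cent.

Risk-neutral probability p = (e^0.04 − 0.9)/(1.15 − 0.9) = 0.1408/0.2500 = 0.5632
Terminal stock prices: S_u = 126.5, S_d = 99
Terminal payoffs (S − K): max(26.5, 0) = 26.5, max(-1, 0) = 0
Node 0 (S = 110): V_0 = e^(−0.04)·[0.5632·26.5000 + 0.4368·0.0000] = 14.3407

$14.34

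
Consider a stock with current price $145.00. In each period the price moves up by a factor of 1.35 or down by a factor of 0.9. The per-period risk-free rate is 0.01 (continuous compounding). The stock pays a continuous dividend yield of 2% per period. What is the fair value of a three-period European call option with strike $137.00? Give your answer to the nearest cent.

$19.15

Per-period risk-free factor R = e^0.01 = 1.0101; dividend-adjusted growth = e^(0.01−0.02) = 0.9900.
Risk-neutral probability p = (0.9900 − 0.9)/(1.35 − 0.9) = 0.0900/0.4500 = 0.2001
Terminal stock prices: S_uuu = 356.8, S_uud = 237.8, S_udd = 158.6, S_ddd = 105.7
Terminal payoffs (S − K): max(219.8, 0) = 219.8, max(100.8, 0) = 100.8, max(21.56, 0) = 21.56, max(-31.29, 0) = 0
Node uu (S = 264.3): V_uu = e^(−0.01)·[0.2001·219.7544 + 0.7999·100.8363] = 123.3929
Node ud (S = 176.2): V_ud = e^(−0.01)·[0.2001·100.8363 + 0.7999·21.5575] = 37.0497
Node dd (S = 117.5): V_dd = e^(−0.01)·[0.2001·21.5575 + 0.7999·0.0000] = 4.2710
Node u (S = 195.8): V_u = e^(−0.01)·[0.2001·123.3929 + 0.7999·37.0497] = 53.7873
Node d (S = 130.5): V_d = e^(−0.01)·[0.2001·37.0497 + 0.7999·4.2710] = 10.7226
Node 0 (S = 145): V_0 = e^(−0.01)·[0.2001·53.7873 + 0.7999·10.7226] = 19.1479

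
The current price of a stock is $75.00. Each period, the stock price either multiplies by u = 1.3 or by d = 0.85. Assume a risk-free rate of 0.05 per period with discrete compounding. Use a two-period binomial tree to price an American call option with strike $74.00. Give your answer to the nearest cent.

Risk-neutral probability p = (1 + 0.05 − 0.85)/(1.3 − 0.85) = 0.2000/0.4500 = 0.4444
Terminal stock prices: S_uu = 126.8, S_ud = 82.88, S_dd = 54.19
Terminal payoffs (S − K): max(52.75, 0) = 52.75, max(8.875, 0) = 8.875, max(-19.81, 0) = 0
Node u (S = 97.5): continuation = 1/1.05·[0.4444·52.7500 + 0.5556·8.8750] = 27.0238; exercise value = 23.5000 ≤ continuation, so V_u = 27.0238
Node d (S = 63.75): continuation = 1/1.05·[0.4444·8.8750 + 0.5556·0.0000] = 3.7566; exercise value = 0.0000 ≤ continuation, so V_d = 3.7566
Node 0 (S = 75): continuation = 1/1.05·[0.4444·27.0238 + 0.5556·3.7566] = 13.4263; exercise value = 1.0000 ≤ continuation, so V_0 = 13.4263

$13.43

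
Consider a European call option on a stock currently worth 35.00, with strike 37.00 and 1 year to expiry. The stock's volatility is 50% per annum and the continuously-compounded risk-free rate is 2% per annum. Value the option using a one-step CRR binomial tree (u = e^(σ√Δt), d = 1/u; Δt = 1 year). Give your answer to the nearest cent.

CRR parameters: u = e^(σ√Δt) = e^(0.5·√1) = 1.6487, d = 1/u = 0.6065
Per-period rate: rΔt = 0.02·1 = 0.02, so R = e^0.02 = 1.0202
Risk-neutral probability p = (e^0.02 − 0.6065)/(1.6487 − 0.6065) = 0.4137/1.0422 = 0.3969
Terminal stock prices: S_u = 57.71, S_d = 21.23
Terminal payoffs (S − K): max(20.71, 0) = 20.71, max(-15.77, 0) = 0
Node 0 (S = 35): V_0 = e^(−0.02)·[0.3969·20.7052 + 0.6031·0.0000] = 8.0557

8.06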